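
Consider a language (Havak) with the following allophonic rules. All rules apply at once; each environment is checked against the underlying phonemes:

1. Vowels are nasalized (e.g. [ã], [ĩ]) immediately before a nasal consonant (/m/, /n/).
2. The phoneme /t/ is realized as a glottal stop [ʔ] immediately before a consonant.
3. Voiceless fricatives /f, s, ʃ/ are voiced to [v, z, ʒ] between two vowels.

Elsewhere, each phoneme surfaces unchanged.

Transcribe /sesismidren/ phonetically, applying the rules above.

/s/ (word-initial) fails the environment for rule 3, so it stays [s].
/e/ — between /s/ and /s/; rule 1 does not apply here → [e].
/s/ (between /e/ and /i/) occurs between two vowels → [z] by rule 3.
/i/ — between /s/ and /s/; rule 1 does not apply here → [i].
/s/ (between /i/ and /m/): rule 3 targets it, but not between two vowels → unchanged [s].
/m/ (between /s/ and /i/) is unaffected → [m].
/i/ — between /m/ and /d/; rule 1 does not apply here → [i].
/d/ stays [d].
/r/ — not in any rule's target class → [r].
/e/ — between /r/ and /n/, before a nasal consonant — surfaces as [ẽ] (rule 1).
/n/ — not in any rule's target class → [n].

[sezismidrẽn]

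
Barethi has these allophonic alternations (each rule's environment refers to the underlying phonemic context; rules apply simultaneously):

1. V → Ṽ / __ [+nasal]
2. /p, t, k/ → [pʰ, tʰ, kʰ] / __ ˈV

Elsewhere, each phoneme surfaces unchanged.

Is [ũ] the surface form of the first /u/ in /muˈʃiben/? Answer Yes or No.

No

/u/ (between /m/ and /ʃ/): rule 1 targets it, but not before a nasal consonant → unchanged [u].
The actual realization is [u], not [ũ].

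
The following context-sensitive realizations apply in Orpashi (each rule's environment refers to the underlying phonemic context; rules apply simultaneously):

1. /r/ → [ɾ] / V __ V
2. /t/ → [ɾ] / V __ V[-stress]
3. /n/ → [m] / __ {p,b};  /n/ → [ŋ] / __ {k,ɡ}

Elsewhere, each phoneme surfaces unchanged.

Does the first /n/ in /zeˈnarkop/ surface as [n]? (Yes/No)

/n/ (between /e/ and /a/): rule 3 targets it, but not before a labial or velar stop → unchanged [n].
The actual realization is [n], which matches [n].

Yes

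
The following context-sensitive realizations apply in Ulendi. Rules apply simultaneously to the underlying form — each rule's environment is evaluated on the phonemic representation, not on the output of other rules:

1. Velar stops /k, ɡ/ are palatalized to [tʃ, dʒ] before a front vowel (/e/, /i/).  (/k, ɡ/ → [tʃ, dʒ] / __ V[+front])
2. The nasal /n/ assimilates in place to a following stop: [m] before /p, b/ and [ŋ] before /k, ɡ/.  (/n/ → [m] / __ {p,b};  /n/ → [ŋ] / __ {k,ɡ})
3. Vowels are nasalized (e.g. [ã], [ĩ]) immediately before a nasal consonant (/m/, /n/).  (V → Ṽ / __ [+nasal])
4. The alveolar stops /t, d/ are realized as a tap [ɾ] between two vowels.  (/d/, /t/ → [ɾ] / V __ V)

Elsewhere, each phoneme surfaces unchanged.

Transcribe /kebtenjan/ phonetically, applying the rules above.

[tʃebtẽnjãn]

/k/ (word-initial) occurs before a front vowel → [tʃ] by rule 1.
/e/ (between /k/ and /b/) fails the environment for rule 3, so it stays [e].
/b/ (between /e/ and /t/) is unaffected → [b].
/t/ (between /b/ and /e/) fails the environment for rule 4, so it stays [t].
/e/ meets the environment for rule 3 (before a nasal consonant) → [ẽ].
/n/ (between /e/ and /j/) fails the environment for rule 2, so it stays [n].
/j/ (between /n/ and /a/) is unaffected → [j].
/a/ meets the environment for rule 3 (before a nasal consonant) → [ã].
/n/ (word-final) fails the environment for rule 2, so it stays [n].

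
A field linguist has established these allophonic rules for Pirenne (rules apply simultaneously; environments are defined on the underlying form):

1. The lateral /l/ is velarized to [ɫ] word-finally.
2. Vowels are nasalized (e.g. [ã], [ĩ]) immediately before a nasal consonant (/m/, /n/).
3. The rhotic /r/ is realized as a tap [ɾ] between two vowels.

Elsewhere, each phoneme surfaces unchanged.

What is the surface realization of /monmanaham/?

[mõnmãnahãm]

/o/ (between /m/ and /n/): before a nasal consonant, so rule 2 applies → [õ].
Rule 2 applies to /a/ (between /m/ and /n/: before a nasal consonant) → [ã].
/a/ (between /n/ and /h/) is in the target of rule 2 but the environment (before a nasal consonant) is not met → [a].
/a/ meets the environment for rule 2 (before a nasal consonant) → [ã].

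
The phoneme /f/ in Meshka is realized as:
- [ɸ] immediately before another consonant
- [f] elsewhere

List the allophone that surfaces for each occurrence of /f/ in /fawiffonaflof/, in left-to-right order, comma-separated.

[f], [ɸ], [f], [ɸ], [f]

Occurrence 1 (position 1): no conditioning environment matches → elsewhere allophone [f].
Occurrence 2 (position 5): immediately before another consonant → [ɸ].
Occurrence 3 (position 6): no conditioning environment matches → elsewhere allophone [f].
Occurrence 4 (position 10): immediately before another consonant → [ɸ].
Occurrence 5 (position 13): no conditioning environment matches → elsewhere allophone [f].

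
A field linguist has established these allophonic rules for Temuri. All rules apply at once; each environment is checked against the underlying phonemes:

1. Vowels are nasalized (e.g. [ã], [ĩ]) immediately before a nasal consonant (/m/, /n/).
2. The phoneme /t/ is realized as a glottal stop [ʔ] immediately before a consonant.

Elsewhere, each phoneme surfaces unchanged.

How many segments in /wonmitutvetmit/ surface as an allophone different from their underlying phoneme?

Segments that undergo a rule: /o/ → [õ] (rule 1); /t/ → [ʔ] (rule 2); /t/ → [ʔ] (rule 2).
All other segments surface unchanged.

3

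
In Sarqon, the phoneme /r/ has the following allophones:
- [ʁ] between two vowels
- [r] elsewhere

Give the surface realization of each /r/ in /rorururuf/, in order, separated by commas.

[r], [ʁ], [ʁ], [ʁ]

Occurrence 1 (position 1): no conditioning environment matches → elsewhere allophone [r].
Occurrence 2 (position 3): between two vowels → [ʁ].
Occurrence 3 (position 5): between two vowels → [ʁ].
Occurrence 4 (position 7): between two vowels → [ʁ].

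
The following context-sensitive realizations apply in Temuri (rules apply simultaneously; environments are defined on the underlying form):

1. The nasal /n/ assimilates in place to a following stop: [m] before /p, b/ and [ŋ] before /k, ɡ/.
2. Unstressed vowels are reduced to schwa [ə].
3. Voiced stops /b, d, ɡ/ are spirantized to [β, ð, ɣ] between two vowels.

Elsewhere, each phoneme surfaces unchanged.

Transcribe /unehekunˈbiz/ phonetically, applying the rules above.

/u/ meets the environment for rule 2 (in an unstressed syllable) → [ə].
/n/ (between /u/ and /e/) fails the environment for rule 1, so it stays [n].
Rule 2 applies to /e/ (between /n/ and /h/: in an unstressed syllable) → [ə].
/h/ (between /e/ and /e/): no rule targets it → [h].
/e/ (between /h/ and /k/) occurs in an unstressed syllable → [ə] by rule 2.
/k/ — not in any rule's target class → [k].
/u/ (between /k/ and /n/) occurs in an unstressed syllable → [ə] by rule 2.
Rule 1 applies to /n/ (between /u/ and /b/: before a labial or velar stop) → [m].
/b/ (between /n/ and /i/) is in the target of rule 3 but the environment (between two vowels) is not met → [b].
/i/ (between /b/ and /z/) fails the environment for rule 2, so it stays [i].
/z/ stays [z].

[ənəhəkəmˈbiz]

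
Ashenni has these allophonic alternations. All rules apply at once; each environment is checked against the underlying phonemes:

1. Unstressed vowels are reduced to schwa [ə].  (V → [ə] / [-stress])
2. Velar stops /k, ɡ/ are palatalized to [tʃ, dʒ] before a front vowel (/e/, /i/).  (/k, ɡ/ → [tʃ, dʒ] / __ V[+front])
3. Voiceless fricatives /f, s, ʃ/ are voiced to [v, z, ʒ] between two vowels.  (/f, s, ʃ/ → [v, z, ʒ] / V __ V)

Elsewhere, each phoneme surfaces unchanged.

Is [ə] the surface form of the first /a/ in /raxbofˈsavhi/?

Yes

/a/ meets the environment for rule 1 (in an unstressed syllable) → [ə].
The actual realization is [ə], which matches [ə].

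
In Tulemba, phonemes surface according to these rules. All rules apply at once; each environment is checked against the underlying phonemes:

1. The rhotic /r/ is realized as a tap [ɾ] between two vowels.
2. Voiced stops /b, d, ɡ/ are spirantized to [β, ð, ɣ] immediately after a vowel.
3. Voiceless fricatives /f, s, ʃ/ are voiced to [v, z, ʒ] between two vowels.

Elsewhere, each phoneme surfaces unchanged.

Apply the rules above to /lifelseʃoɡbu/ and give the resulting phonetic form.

[livelseʒoɣbu]

/l/ (word-initial) is unaffected → [l].
/i/ (between /l/ and /f/) is unaffected → [i].
/f/ meets the environment for rule 3 (between two vowels) → [v].
/e/ (between /f/ and /l/): no rule targets it → [e].
/l/ — not in any rule's target class → [l].
/s/ (between /l/ and /e/): rule 3 targets it, but not between two vowels → unchanged [s].
/e/ (between /s/ and /ʃ/) is unaffected → [e].
/ʃ/ — between /e/ and /o/, between two vowels — surfaces as [ʒ] (rule 3).
/o/ — not in any rule's target class → [o].
Rule 2 applies to /ɡ/ (between /o/ and /b/: immediately after a vowel) → [ɣ].
/b/ (between /ɡ/ and /u/): rule 2 targets it, but not immediately after a vowel → unchanged [b].
/u/ (word-final) is unaffected → [u].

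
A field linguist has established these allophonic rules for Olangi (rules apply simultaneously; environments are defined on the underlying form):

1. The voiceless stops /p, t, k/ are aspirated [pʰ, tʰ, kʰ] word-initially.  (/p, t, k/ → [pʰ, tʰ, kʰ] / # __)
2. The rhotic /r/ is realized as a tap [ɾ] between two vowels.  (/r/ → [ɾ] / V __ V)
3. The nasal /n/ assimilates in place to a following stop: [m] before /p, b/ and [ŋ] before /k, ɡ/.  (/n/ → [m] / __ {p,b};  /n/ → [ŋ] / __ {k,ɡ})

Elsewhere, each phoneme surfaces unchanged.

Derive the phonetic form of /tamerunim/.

/t/ (word-initial) occurs word-initially → [tʰ] by rule 1.
Rule 2 applies to /r/ (between /e/ and /u/: between two vowels) → [ɾ].
/n/ — between /u/ and /i/; rule 3 does not apply here → [n].

[tʰameɾunim]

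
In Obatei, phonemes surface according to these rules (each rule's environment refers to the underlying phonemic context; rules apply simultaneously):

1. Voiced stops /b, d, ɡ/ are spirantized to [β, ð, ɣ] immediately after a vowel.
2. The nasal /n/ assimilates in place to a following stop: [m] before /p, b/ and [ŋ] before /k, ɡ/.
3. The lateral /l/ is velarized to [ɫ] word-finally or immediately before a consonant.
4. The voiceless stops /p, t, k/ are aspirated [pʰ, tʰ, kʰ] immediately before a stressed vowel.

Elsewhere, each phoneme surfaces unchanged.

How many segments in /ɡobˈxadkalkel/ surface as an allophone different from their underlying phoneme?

4

Segments that undergo a rule: /b/ → [β] (rule 1); /d/ → [ð] (rule 1); /l/ → [ɫ] (rule 3); /l/ → [ɫ] (rule 3).
All other segments surface unchanged.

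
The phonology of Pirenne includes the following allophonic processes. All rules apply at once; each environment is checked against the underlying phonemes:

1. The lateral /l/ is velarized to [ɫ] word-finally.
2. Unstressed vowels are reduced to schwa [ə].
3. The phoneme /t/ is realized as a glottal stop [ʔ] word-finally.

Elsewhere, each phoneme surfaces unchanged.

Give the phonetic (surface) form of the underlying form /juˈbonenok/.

/u/ (between /j/ and /b/): in an unstressed syllable, so rule 2 applies → [ə].
/o/ (between /b/ and /n/): rule 2 targets it, but not in an unstressed syllable → unchanged [o].
/e/ (between /n/ and /n/) occurs in an unstressed syllable → [ə] by rule 2.
/o/ — between /n/ and /k/, in an unstressed syllable — surfaces as [ə] (rule 2).

[jəˈbonənək]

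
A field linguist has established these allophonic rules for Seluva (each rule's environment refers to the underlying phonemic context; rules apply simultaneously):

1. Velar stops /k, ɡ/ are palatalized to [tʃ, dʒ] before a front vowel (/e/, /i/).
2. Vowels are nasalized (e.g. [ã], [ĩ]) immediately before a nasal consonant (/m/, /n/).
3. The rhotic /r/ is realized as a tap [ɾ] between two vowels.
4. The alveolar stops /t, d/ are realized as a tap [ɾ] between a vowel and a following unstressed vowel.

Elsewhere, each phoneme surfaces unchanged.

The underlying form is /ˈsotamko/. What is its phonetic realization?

[ˈsoɾãmko]

/o/ (between /s/ and /t/) fails the environment for rule 2, so it stays [o].
/t/ (between /o/ and /a/) occurs between a vowel and a following unstressed vowel → [ɾ] by rule 4.
/a/ meets the environment for rule 2 (before a nasal consonant) → [ã].
/k/ (between /m/ and /o/): rule 1 targets it, but not before a front vowel → unchanged [k].
/o/ (word-final) fails the environment for rule 2, so it stays [o].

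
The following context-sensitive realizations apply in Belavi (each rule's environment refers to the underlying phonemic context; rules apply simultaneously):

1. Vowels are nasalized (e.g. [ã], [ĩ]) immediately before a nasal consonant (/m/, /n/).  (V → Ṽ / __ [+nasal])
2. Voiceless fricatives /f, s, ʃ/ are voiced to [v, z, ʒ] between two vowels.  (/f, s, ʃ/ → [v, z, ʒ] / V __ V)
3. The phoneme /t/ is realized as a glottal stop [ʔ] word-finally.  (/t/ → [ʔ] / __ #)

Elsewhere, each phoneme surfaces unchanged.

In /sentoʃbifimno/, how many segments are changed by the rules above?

Segments that undergo a rule: /e/ → [ẽ] (rule 1); /f/ → [v] (rule 2); /i/ → [ĩ] (rule 1).
All other segments surface unchanged.

3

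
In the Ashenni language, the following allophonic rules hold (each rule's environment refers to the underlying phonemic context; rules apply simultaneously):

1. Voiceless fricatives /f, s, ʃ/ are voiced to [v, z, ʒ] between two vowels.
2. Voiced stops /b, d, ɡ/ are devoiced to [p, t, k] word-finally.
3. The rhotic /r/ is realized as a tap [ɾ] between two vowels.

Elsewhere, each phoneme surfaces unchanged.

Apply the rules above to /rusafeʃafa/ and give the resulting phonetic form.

/r/ — word-initial; rule 3 does not apply here → [r].
/u/ (between /r/ and /s/): no rule targets it → [u].
/s/ (between /u/ and /a/): between two vowels, so rule 1 applies → [z].
/a/ (between /s/ and /f/): no rule targets it → [a].
/f/ (between /a/ and /e/): between two vowels, so rule 1 applies → [v].
/e/ — not in any rule's target class → [e].
/ʃ/ — between /e/ and /a/, between two vowels — surfaces as [ʒ] (rule 1).
/a/ (between /ʃ/ and /f/) is unaffected → [a].
/f/ meets the environment for rule 1 (between two vowels) → [v].
/a/ (word-final) is unaffected → [a].

[ruzaveʒava]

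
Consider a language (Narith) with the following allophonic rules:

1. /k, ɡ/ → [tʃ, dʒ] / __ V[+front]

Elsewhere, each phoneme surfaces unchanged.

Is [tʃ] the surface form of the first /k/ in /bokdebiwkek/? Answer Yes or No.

/k/ (between /o/ and /d/): rule 1 targets it, but not before a front vowel → unchanged [k].
The actual realization is [k], not [tʃ].

No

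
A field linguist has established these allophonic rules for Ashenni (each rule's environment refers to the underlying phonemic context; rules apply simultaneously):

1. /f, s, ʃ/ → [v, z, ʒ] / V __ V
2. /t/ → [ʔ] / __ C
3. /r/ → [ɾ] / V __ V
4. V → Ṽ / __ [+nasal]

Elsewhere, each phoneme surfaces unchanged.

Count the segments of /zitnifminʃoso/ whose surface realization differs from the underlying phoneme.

3

Segments that undergo a rule: /t/ → [ʔ] (rule 2); /i/ → [ĩ] (rule 4); /s/ → [z] (rule 1).
All other segments surface unchanged.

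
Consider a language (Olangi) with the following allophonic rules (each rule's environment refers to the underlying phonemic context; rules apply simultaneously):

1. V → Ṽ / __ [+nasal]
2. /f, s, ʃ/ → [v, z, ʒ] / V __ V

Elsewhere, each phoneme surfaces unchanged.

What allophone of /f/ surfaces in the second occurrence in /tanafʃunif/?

[f]

/f/ (word-final): rule 2 targets it, but not between two vowels → unchanged [f].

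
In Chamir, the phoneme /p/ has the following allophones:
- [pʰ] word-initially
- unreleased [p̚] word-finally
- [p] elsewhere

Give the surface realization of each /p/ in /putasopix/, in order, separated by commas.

Occurrence 1 (position 1): word-initially → [pʰ].
Occurrence 2 (position 7): no conditioning environment matches → elsewhere allophone [p].

[pʰ], [p]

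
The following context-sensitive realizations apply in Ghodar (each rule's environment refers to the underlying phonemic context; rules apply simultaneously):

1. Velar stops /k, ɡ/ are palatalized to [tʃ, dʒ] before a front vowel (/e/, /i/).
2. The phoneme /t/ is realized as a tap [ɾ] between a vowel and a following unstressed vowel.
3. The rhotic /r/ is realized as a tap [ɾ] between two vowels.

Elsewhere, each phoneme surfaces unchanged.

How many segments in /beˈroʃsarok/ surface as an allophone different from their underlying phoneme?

Segments that undergo a rule: /r/ → [ɾ] (rule 3); /r/ → [ɾ] (rule 3).
All other segments surface unchanged.

2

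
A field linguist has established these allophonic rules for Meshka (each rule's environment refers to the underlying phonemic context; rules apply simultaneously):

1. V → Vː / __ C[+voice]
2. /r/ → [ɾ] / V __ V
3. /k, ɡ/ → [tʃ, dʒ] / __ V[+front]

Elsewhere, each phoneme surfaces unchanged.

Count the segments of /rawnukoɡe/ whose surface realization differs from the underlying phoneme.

Segments that undergo a rule: /a/ → [aː] (rule 1); /o/ → [oː] (rule 1); /ɡ/ → [dʒ] (rule 3).
All other segments surface unchanged.

3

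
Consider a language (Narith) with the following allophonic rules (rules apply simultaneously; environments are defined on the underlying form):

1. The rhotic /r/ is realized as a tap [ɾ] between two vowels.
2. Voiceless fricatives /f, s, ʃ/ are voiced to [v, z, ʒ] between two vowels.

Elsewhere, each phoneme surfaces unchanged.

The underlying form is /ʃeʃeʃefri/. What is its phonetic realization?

/ʃ/ — word-initial; rule 2 does not apply here → [ʃ].
/e/ (between /ʃ/ and /ʃ/): no rule targets it → [e].
Rule 2 applies to /ʃ/ (between /e/ and /e/: between two vowels) → [ʒ].
/e/ stays [e].
/ʃ/ meets the environment for rule 2 (between two vowels) → [ʒ].
/e/ — not in any rule's target class → [e].
/f/ (between /e/ and /r/) is in the target of rule 2 but the environment (between two vowels) is not met → [f].
/r/ (between /f/ and /i/): rule 1 targets it, but not between two vowels → unchanged [r].
/i/ — not in any rule's target class → [i].

[ʃeʒeʒefri]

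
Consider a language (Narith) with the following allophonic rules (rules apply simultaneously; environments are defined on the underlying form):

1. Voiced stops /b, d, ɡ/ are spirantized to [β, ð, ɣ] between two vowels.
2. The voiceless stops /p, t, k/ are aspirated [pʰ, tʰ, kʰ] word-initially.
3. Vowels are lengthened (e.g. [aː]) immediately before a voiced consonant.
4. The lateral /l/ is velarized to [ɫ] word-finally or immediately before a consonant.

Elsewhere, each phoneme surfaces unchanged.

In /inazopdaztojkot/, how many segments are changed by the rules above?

Segments that undergo a rule: /i/ → [iː] (rule 3); /a/ → [aː] (rule 3); /a/ → [aː] (rule 3); /o/ → [oː] (rule 3).
All other segments surface unchanged.

4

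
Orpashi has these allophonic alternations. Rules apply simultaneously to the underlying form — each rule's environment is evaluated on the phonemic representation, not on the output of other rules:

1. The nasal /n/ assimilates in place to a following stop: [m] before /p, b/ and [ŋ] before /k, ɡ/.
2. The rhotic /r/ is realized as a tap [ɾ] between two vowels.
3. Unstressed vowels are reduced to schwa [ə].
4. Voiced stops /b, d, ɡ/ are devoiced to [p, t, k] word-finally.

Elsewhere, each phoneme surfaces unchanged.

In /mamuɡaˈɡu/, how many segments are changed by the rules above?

3

Segments that undergo a rule: /a/ → [ə] (rule 3); /u/ → [ə] (rule 3); /a/ → [ə] (rule 3).
All other segments surface unchanged.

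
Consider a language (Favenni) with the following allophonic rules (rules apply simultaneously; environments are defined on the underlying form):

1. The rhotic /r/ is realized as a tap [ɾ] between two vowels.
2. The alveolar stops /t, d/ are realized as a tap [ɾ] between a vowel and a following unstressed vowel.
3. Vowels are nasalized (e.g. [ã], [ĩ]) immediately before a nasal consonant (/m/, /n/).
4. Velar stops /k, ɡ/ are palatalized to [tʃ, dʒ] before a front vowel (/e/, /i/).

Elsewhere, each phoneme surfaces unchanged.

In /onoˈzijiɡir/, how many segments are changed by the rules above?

Segments that undergo a rule: /o/ → [õ] (rule 3); /ɡ/ → [dʒ] (rule 4).
All other segments surface unchanged.

2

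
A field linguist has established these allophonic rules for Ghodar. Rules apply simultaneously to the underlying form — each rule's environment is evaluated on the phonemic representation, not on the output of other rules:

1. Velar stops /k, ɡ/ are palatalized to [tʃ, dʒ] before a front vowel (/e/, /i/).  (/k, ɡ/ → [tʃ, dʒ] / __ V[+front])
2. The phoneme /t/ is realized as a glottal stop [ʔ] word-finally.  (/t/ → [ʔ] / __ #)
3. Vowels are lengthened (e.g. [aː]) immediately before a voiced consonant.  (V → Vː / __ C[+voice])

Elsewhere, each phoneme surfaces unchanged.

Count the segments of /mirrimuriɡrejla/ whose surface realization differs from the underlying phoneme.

5

Segments that undergo a rule: /i/ → [iː] (rule 3); /i/ → [iː] (rule 3); /u/ → [uː] (rule 3); /i/ → [iː] (rule 3); /e/ → [eː] (rule 3).
All other segments surface unchanged.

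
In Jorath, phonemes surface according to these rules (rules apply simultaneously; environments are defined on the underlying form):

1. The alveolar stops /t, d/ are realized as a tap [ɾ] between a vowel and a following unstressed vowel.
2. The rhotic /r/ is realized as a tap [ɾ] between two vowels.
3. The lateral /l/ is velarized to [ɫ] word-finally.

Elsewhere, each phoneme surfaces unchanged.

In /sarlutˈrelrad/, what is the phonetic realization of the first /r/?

[r]

/r/ (between /a/ and /l/): rule 2 targets it, but not between two vowels → unchanged [r].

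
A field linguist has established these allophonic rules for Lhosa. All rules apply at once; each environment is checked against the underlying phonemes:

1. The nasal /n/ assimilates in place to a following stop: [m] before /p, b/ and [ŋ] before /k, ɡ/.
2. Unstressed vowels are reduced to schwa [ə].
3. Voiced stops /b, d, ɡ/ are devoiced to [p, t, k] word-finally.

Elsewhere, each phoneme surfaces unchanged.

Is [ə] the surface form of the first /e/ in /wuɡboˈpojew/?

/e/ — between /j/ and /w/, in an unstressed syllable — surfaces as [ə] (rule 2).
The actual realization is [ə], which matches [ə].

Yes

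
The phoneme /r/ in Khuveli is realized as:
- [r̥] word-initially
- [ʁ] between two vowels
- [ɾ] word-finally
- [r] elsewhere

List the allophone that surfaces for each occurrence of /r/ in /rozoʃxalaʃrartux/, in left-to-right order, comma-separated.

[r̥], [r], [r]

Occurrence 1 (position 1): word-initially → [r̥].
Occurrence 2 (position 11): no conditioning environment matches → elsewhere allophone [r].
Occurrence 3 (position 13): no conditioning environment matches → elsewhere allophone [r].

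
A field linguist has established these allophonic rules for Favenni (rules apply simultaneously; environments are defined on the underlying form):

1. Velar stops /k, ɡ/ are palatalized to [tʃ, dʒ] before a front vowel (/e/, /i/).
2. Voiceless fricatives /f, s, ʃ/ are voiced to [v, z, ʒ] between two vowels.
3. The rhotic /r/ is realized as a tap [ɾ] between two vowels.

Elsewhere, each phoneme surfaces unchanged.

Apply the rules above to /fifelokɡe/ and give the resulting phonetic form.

/f/ — word-initial; rule 2 does not apply here → [f].
/f/ (between /i/ and /e/) occurs between two vowels → [v] by rule 2.
/k/ — between /o/ and /ɡ/; rule 1 does not apply here → [k].
/ɡ/ (between /k/ and /e/): before a front vowel, so rule 1 applies → [dʒ].

[fivelokdʒe]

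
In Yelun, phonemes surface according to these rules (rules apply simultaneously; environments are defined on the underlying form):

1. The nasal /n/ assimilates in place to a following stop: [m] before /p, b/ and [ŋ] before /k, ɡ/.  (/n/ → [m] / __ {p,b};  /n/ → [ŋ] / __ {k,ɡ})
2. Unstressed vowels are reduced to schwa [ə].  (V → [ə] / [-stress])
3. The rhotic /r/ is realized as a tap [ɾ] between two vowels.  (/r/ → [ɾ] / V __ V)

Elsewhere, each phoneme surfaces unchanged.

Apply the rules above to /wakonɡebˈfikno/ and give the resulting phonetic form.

/w/ (word-initial): no rule targets it → [w].
Rule 2 applies to /a/ (between /w/ and /k/: in an unstressed syllable) → [ə].
/k/ (between /a/ and /o/) is unaffected → [k].
/o/ meets the environment for rule 2 (in an unstressed syllable) → [ə].
/n/ (between /o/ and /ɡ/) occurs before a labial or velar stop → [ŋ] by rule 1.
/ɡ/ — not in any rule's target class → [ɡ].
Rule 2 applies to /e/ (between /ɡ/ and /b/: in an unstressed syllable) → [ə].
/b/ — not in any rule's target class → [b].
/f/ (between /b/ and /i/) is unaffected → [f].
/i/ (between /f/ and /k/) fails the environment for rule 2, so it stays [i].
/k/ (between /i/ and /n/) is unaffected → [k].
/n/ (between /k/ and /o/) is in the target of rule 1 but the environment (before a labial or velar stop) is not met → [n].
Rule 2 applies to /o/ (word-final: in an unstressed syllable) → [ə].

[wəkəŋɡəbˈfiknə]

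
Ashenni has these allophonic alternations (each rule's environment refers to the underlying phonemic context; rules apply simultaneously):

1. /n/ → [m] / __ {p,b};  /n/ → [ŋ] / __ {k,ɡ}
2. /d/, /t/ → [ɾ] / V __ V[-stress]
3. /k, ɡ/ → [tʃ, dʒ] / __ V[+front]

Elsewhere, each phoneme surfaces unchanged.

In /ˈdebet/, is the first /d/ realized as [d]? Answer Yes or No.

/d/ (word-initial) fails the environment for rule 2, so it stays [d].
The actual realization is [d], which matches [d].

Yes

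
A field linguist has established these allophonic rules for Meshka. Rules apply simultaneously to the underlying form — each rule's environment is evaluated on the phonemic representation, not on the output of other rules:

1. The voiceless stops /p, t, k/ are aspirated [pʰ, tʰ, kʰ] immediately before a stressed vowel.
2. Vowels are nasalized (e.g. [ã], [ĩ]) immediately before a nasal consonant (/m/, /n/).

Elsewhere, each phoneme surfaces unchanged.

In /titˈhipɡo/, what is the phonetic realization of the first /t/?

/t/ (word-initial) fails the environment for rule 1, so it stays [t].

[t]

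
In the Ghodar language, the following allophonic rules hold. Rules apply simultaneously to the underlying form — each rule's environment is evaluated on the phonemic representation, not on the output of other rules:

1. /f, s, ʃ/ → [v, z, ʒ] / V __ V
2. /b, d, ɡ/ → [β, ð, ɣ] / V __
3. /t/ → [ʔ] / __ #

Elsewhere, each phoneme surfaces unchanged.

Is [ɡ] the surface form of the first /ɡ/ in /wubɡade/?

/ɡ/ (between /b/ and /a/) is in the target of rule 2 but the environment (immediately after a vowel) is not met → [ɡ].
The actual realization is [ɡ], which matches [ɡ].

Yes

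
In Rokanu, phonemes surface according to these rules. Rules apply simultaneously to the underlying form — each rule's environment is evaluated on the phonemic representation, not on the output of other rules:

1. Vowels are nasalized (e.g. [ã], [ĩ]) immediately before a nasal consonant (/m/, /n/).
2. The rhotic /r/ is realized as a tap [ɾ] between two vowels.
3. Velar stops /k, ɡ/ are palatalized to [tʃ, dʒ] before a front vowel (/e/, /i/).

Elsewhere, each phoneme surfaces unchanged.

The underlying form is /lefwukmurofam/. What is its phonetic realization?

/e/ (between /l/ and /f/) fails the environment for rule 1, so it stays [e].
/u/ (between /w/ and /k/) is in the target of rule 1 but the environment (before a nasal consonant) is not met → [u].
/k/ (between /u/ and /m/) is in the target of rule 3 but the environment (before a front vowel) is not met → [k].
/u/ (between /m/ and /r/) is in the target of rule 1 but the environment (before a nasal consonant) is not met → [u].
/r/ — between /u/ and /o/, between two vowels — surfaces as [ɾ] (rule 2).
/o/ (between /r/ and /f/) fails the environment for rule 1, so it stays [o].
/a/ meets the environment for rule 1 (before a nasal consonant) → [ã].

[lefwukmuɾofãm]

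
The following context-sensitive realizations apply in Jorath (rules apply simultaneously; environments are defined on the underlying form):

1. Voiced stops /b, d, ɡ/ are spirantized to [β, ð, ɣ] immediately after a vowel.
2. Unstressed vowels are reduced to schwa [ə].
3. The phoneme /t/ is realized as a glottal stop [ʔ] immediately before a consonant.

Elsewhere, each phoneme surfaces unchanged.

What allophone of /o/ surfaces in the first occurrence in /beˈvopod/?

/o/ — between /v/ and /p/; rule 2 does not apply here → [o].

[o]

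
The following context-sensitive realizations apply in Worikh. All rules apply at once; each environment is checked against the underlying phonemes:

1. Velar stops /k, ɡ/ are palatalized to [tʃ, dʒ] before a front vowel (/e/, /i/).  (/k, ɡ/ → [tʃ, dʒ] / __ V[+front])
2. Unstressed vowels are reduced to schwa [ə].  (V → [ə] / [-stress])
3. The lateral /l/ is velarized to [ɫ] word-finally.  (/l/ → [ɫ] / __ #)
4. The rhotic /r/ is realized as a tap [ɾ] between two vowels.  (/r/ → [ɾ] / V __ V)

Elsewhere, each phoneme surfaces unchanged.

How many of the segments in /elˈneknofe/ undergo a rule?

3

Segments that undergo a rule: /e/ → [ə] (rule 2); /o/ → [ə] (rule 2); /e/ → [ə] (rule 2).
All other segments surface unchanged.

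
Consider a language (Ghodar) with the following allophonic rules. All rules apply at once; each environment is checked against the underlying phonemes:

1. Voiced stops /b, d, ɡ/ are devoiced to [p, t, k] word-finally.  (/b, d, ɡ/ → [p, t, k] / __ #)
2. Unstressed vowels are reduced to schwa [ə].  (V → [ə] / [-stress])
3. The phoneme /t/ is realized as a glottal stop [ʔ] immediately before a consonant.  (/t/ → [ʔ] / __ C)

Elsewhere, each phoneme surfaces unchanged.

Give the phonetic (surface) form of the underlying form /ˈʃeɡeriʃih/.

/e/ (between /ʃ/ and /ɡ/) is in the target of rule 2 but the environment (in an unstressed syllable) is not met → [e].
/ɡ/ (between /e/ and /e/) is in the target of rule 1 but the environment (word-finally) is not met → [ɡ].
/e/ (between /ɡ/ and /r/) occurs in an unstressed syllable → [ə] by rule 2.
/i/ meets the environment for rule 2 (in an unstressed syllable) → [ə].
/i/ (between /ʃ/ and /h/) occurs in an unstressed syllable → [ə] by rule 2.

[ˈʃeɡərəʃəh]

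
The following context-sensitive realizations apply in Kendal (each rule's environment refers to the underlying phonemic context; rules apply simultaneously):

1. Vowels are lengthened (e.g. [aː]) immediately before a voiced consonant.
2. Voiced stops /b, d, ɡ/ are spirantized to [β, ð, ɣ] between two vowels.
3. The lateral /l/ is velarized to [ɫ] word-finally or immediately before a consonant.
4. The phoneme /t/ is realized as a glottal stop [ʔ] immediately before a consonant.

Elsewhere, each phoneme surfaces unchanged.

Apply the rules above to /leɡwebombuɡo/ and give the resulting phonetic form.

[leːɡweːβoːmbuːɣo]

/l/ — word-initial; rule 3 does not apply here → [l].
Rule 1 applies to /e/ (between /l/ and /ɡ/: before a voiced consonant) → [eː].
/ɡ/ (between /e/ and /w/): rule 2 targets it, but not between two vowels → unchanged [ɡ].
/w/ (between /ɡ/ and /e/): no rule targets it → [w].
Rule 1 applies to /e/ (between /w/ and /b/: before a voiced consonant) → [eː].
/b/ meets the environment for rule 2 (between two vowels) → [β].
/o/ — between /b/ and /m/, before a voiced consonant — surfaces as [oː] (rule 1).
/m/ (between /o/ and /b/) is unaffected → [m].
/b/ (between /m/ and /u/): rule 2 targets it, but not between two vowels → unchanged [b].
/u/ (between /b/ and /ɡ/): before a voiced consonant, so rule 1 applies → [uː].
Rule 2 applies to /ɡ/ (between /u/ and /o/: between two vowels) → [ɣ].
/o/ (word-final) is in the target of rule 1 but the environment (before a voiced consonant) is not met → [o].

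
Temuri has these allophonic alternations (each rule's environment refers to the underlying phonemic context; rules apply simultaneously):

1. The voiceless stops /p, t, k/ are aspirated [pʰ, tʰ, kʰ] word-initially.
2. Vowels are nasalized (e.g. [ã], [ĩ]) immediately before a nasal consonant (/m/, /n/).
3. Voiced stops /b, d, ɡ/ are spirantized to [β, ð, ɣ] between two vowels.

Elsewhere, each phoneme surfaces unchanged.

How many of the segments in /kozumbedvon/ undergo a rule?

3

Segments that undergo a rule: /k/ → [kʰ] (rule 1); /u/ → [ũ] (rule 2); /o/ → [õ] (rule 2).
All other segments surface unchanged.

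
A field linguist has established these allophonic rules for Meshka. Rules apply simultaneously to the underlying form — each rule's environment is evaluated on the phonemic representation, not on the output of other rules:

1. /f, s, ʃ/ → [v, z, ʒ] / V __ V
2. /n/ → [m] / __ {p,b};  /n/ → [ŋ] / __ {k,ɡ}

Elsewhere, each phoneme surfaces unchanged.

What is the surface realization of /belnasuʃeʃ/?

/n/ — between /l/ and /a/; rule 2 does not apply here → [n].
Rule 1 applies to /s/ (between /a/ and /u/: between two vowels) → [z].
/ʃ/ (between /u/ and /e/) occurs between two vowels → [ʒ] by rule 1.
/ʃ/ (word-final) is in the target of rule 1 but the environment (between two vowels) is not met → [ʃ].

[belnazuʒeʃ]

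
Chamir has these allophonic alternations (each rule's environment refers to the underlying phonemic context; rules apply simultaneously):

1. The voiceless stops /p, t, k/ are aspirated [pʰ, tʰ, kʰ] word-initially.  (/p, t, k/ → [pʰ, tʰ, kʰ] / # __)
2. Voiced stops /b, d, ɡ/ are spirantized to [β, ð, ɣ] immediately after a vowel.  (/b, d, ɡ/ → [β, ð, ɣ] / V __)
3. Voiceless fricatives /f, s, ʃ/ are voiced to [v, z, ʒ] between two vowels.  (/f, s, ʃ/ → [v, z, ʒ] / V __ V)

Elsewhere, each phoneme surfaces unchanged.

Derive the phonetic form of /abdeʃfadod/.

Rule 2 applies to /b/ (between /a/ and /d/: immediately after a vowel) → [β].
/d/ (between /b/ and /e/) is in the target of rule 2 but the environment (immediately after a vowel) is not met → [d].
/ʃ/ — between /e/ and /f/; rule 3 does not apply here → [ʃ].
/f/ (between /ʃ/ and /a/) fails the environment for rule 3, so it stays [f].
/d/ — between /a/ and /o/, immediately after a vowel — surfaces as [ð] (rule 2).
/d/ (word-final) occurs immediately after a vowel → [ð] by rule 2.

[aβdeʃfaðoð]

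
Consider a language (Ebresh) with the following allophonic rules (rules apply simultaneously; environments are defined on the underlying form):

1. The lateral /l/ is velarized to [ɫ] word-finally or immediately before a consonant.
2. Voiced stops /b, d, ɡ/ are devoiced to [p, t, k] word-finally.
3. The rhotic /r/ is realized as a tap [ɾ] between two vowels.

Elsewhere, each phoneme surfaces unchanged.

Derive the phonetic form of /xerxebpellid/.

/r/ (between /e/ and /x/): rule 3 targets it, but not between two vowels → unchanged [r].
/b/ (between /e/ and /p/) is in the target of rule 2 but the environment (word-finally) is not met → [b].
/l/ meets the environment for rule 1 (word-finally or immediately before a consonant) → [ɫ].
/l/ — between /l/ and /i/; rule 1 does not apply here → [l].
/d/ (word-final) occurs word-finally → [t] by rule 2.

[xerxebpeɫlit]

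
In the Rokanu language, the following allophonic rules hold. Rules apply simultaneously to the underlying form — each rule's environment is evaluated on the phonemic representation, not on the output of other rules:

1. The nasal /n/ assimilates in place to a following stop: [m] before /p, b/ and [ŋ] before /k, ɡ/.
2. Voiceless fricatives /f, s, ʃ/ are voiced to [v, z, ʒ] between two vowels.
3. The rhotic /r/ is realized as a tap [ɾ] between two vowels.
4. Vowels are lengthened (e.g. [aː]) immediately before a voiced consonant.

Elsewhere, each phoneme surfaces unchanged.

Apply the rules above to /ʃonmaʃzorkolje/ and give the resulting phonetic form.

/ʃ/ (word-initial): rule 2 targets it, but not between two vowels → unchanged [ʃ].
/o/ meets the environment for rule 4 (before a voiced consonant) → [oː].
/n/ (between /o/ and /m/) is in the target of rule 1 but the environment (before a labial or velar stop) is not met → [n].
/a/ (between /m/ and /ʃ/) is in the target of rule 4 but the environment (before a voiced consonant) is not met → [a].
/ʃ/ (between /a/ and /z/) fails the environment for rule 2, so it stays [ʃ].
/o/ — between /z/ and /r/, before a voiced consonant — surfaces as [oː] (rule 4).
/r/ — between /o/ and /k/; rule 3 does not apply here → [r].
/o/ (between /k/ and /l/): before a voiced consonant, so rule 4 applies → [oː].
/e/ (word-final) fails the environment for rule 4, so it stays [e].

[ʃoːnmaʃzoːrkoːlje]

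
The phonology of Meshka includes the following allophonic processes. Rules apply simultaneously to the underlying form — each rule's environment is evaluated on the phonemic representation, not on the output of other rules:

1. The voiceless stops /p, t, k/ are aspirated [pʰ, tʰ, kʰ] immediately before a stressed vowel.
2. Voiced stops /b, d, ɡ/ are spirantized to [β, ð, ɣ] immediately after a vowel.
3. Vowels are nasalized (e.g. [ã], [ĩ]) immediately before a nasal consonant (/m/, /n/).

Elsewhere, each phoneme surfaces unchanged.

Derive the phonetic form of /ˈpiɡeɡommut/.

/p/ meets the environment for rule 1 (immediately before a stressed vowel) → [pʰ].
/i/ (between /p/ and /ɡ/) fails the environment for rule 3, so it stays [i].
Rule 2 applies to /ɡ/ (between /i/ and /e/: immediately after a vowel) → [ɣ].
/e/ (between /ɡ/ and /ɡ/) is in the target of rule 3 but the environment (before a nasal consonant) is not met → [e].
/ɡ/ (between /e/ and /o/): immediately after a vowel, so rule 2 applies → [ɣ].
/o/ (between /ɡ/ and /m/) occurs before a nasal consonant → [õ] by rule 3.
/m/ stays [m].
/m/ stays [m].
/u/ (between /m/ and /t/) is in the target of rule 3 but the environment (before a nasal consonant) is not met → [u].
/t/ (word-final) is in the target of rule 1 but the environment (immediately before a stressed vowel) is not met → [t].

[ˈpʰiɣeɣõmmut]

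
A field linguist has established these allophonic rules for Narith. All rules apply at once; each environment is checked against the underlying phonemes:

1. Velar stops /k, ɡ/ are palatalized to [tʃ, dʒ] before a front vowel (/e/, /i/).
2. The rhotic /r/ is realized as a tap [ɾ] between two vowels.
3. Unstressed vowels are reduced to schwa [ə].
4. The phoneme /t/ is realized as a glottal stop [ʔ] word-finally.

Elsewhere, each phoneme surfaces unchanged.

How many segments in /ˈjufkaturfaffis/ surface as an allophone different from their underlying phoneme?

4

Segments that undergo a rule: /a/ → [ə] (rule 3); /u/ → [ə] (rule 3); /a/ → [ə] (rule 3); /i/ → [ə] (rule 3).
All other segments surface unchanged.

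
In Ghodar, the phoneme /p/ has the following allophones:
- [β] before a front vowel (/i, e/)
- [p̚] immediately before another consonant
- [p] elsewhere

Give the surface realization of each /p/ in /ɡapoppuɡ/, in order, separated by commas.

Occurrence 1 (position 3): no conditioning environment matches → elsewhere allophone [p].
Occurrence 2 (position 5): immediately before another consonant → [p̚].
Occurrence 3 (position 6): no conditioning environment matches → elsewhere allophone [p].

[p], [p̚], [p]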